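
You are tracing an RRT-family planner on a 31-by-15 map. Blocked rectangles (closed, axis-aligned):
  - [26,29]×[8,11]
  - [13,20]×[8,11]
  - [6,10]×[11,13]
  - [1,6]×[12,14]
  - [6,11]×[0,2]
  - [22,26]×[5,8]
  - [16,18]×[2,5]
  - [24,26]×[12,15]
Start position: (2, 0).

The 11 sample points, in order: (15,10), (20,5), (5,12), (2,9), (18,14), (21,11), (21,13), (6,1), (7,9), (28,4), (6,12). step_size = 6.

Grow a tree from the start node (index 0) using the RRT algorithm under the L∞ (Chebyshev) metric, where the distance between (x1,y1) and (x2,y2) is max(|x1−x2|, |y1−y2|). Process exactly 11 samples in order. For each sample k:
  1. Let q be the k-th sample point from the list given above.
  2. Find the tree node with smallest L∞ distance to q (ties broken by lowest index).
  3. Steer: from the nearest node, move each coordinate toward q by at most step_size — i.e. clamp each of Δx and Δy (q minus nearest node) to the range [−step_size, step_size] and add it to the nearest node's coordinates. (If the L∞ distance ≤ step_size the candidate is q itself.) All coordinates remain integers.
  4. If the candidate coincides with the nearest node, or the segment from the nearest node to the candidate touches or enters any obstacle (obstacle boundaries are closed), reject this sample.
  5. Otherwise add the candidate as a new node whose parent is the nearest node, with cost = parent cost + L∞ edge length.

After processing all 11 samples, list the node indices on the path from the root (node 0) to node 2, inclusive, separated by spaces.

1. q=(15,10) nearest=0 d=13 new=(8,6) → add node 1 parent=0 cost=6
2. q=(20,5) nearest=1 d=12 new=(14,5) → add node 2 parent=1 cost=12
3. q=(5,12) nearest=1 d=6 new=(5,12) → blocked by [1,6]×[12,14], reject
4. q=(2,9) nearest=1 d=6 new=(2,9) → add node 3 parent=1 cost=12
5. q=(18,14) nearest=2 d=9 new=(18,11) → blocked by [13,20]×[8,11], reject
6. q=(21,11) nearest=2 d=7 new=(20,11) → blocked by [13,20]×[8,11], reject
7. q=(21,13) nearest=2 d=8 new=(20,11) → blocked by [13,20]×[8,11], reject
8. q=(6,1) nearest=0 d=4 new=(6,1) → blocked by [6,11]×[0,2], reject
9. q=(7,9) nearest=1 d=3 new=(7,9) → add node 4 parent=1 cost=9
10. q=(28,4) nearest=2 d=14 new=(20,4) → blocked by [16,18]×[2,5], reject
11. q=(6,12) nearest=4 d=3 new=(6,12) → blocked by [6,10]×[11,13], reject

Path: 0 1 2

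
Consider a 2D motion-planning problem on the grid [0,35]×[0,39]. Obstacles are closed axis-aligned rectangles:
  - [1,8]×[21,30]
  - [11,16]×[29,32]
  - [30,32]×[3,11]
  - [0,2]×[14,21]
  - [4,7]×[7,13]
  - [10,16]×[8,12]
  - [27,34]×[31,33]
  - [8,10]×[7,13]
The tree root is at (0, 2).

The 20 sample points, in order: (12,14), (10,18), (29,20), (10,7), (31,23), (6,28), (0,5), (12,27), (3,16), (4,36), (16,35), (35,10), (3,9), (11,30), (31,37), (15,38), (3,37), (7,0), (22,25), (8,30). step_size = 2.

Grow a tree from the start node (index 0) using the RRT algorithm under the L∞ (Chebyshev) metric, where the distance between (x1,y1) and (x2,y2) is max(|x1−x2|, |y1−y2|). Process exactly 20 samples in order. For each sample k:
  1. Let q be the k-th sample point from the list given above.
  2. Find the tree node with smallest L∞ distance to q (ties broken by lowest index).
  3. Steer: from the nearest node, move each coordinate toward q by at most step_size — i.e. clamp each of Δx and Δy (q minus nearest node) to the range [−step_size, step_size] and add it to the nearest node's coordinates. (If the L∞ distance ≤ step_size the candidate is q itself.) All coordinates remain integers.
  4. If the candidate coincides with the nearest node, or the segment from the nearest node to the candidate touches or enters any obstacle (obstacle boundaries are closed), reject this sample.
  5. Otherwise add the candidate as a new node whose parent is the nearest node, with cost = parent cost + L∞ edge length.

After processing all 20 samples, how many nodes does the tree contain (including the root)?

Node count: 8

1. q=(12,14) nearest=0 d=12 new=(2,4) → add node 1 parent=0 cost=2
2. q=(10,18) nearest=1 d=14 new=(4,6) → add node 2 parent=1 cost=4
3. q=(29,20) nearest=2 d=25 new=(6,8) → blocked by [4,7]×[7,13], reject
4. q=(10,7) nearest=2 d=6 new=(6,7) → blocked by [4,7]×[7,13], reject
5. q=(31,23) nearest=2 d=27 new=(6,8) → blocked by [4,7]×[7,13], reject
6. q=(6,28) nearest=2 d=22 new=(6,8) → blocked by [4,7]×[7,13], reject
7. q=(0,5) nearest=1 d=2 new=(0,5) → add node 3 parent=1 cost=4
8. q=(12,27) nearest=2 d=21 new=(6,8) → blocked by [4,7]×[7,13], reject
9. q=(3,16) nearest=2 d=10 new=(3,8) → add node 4 parent=2 cost=6
10. q=(4,36) nearest=4 d=28 new=(4,10) → blocked by [4,7]×[7,13], reject
11. q=(16,35) nearest=4 d=27 new=(5,10) → blocked by [4,7]×[7,13], reject
12. q=(35,10) nearest=2 d=31 new=(6,8) → blocked by [4,7]×[7,13], reject
13. q=(3,9) nearest=4 d=1 new=(3,9) → add node 5 parent=4 cost=7
14. q=(11,30) nearest=5 d=21 new=(5,11) → blocked by [4,7]×[7,13], reject
15. q=(31,37) nearest=5 d=28 new=(5,11) → blocked by [4,7]×[7,13], reject
16. q=(15,38) nearest=5 d=29 new=(5,11) → blocked by [4,7]×[7,13], reject
17. q=(3,37) nearest=5 d=28 new=(3,11) → add node 6 parent=5 cost=9
18. q=(7,0) nearest=1 d=5 new=(4,2) → add node 7 parent=1 cost=4
19. q=(22,25) nearest=2 d=19 new=(6,8) → blocked by [4,7]×[7,13], reject
20. q=(8,30) nearest=6 d=19 new=(5,13) → blocked by [4,7]×[7,13], reject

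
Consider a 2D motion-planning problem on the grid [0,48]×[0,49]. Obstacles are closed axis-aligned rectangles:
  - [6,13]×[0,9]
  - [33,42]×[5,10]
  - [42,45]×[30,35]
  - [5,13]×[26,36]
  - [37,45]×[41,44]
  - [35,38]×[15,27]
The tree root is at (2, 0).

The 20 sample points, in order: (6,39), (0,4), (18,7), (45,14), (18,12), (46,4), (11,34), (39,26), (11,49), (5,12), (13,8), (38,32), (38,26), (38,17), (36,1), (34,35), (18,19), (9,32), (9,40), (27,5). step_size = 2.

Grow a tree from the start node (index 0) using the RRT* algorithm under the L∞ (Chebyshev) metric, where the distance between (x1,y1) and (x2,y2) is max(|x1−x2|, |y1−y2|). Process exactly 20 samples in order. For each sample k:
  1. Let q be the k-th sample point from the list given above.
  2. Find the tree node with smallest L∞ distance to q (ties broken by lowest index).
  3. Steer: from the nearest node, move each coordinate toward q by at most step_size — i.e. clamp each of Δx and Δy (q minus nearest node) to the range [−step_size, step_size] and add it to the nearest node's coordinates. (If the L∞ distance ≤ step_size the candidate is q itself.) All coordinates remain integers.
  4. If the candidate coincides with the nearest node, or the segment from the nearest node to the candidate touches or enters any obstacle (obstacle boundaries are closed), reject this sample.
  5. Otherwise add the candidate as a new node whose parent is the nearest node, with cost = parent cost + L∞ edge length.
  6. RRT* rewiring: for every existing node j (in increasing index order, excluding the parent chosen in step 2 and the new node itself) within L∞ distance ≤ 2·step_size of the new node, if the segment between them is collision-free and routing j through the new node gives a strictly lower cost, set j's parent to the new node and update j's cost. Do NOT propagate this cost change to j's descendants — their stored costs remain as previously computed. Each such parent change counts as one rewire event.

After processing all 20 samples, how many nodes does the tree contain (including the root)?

1. q=(6,39) nearest=0 d=39 new=(4,2) → add node 1 parent=0 cost=2
2. q=(0,4) nearest=0 d=4 new=(0,2) → add node 2 parent=0 cost=2
3. q=(18,7) nearest=1 d=14 new=(6,4) → blocked by [6,13]×[0,9], reject
4. q=(45,14) nearest=1 d=41 new=(6,4) → blocked by [6,13]×[0,9], reject
5. q=(18,12) nearest=1 d=14 new=(6,4) → blocked by [6,13]×[0,9], reject
6. q=(46,4) nearest=1 d=42 new=(6,4) → blocked by [6,13]×[0,9], reject
7. q=(11,34) nearest=1 d=32 new=(6,4) → blocked by [6,13]×[0,9], reject
8. q=(39,26) nearest=1 d=35 new=(6,4) → blocked by [6,13]×[0,9], reject
9. q=(11,49) nearest=1 d=47 new=(6,4) → blocked by [6,13]×[0,9], reject
10. q=(5,12) nearest=1 d=10 new=(5,4) → add node 3 parent=1 cost=4
11. q=(13,8) nearest=3 d=8 new=(7,6) → blocked by [6,13]×[0,9], reject
12. q=(38,32) nearest=3 d=33 new=(7,6) → blocked by [6,13]×[0,9], reject
13. q=(38,26) nearest=3 d=33 new=(7,6) → blocked by [6,13]×[0,9], reject
14. q=(38,17) nearest=3 d=33 new=(7,6) → blocked by [6,13]×[0,9], reject
15. q=(36,1) nearest=3 d=31 new=(7,2) → blocked by [6,13]×[0,9], reject
16. q=(34,35) nearest=3 d=31 new=(7,6) → blocked by [6,13]×[0,9], reject
17. q=(18,19) nearest=3 d=15 new=(7,6) → blocked by [6,13]×[0,9], reject
18. q=(9,32) nearest=3 d=28 new=(7,6) → blocked by [6,13]×[0,9], reject
19. q=(9,40) nearest=3 d=36 new=(7,6) → blocked by [6,13]×[0,9], reject
20. q=(27,5) nearest=3 d=22 new=(7,5) → blocked by [6,13]×[0,9], reject

Node count: 4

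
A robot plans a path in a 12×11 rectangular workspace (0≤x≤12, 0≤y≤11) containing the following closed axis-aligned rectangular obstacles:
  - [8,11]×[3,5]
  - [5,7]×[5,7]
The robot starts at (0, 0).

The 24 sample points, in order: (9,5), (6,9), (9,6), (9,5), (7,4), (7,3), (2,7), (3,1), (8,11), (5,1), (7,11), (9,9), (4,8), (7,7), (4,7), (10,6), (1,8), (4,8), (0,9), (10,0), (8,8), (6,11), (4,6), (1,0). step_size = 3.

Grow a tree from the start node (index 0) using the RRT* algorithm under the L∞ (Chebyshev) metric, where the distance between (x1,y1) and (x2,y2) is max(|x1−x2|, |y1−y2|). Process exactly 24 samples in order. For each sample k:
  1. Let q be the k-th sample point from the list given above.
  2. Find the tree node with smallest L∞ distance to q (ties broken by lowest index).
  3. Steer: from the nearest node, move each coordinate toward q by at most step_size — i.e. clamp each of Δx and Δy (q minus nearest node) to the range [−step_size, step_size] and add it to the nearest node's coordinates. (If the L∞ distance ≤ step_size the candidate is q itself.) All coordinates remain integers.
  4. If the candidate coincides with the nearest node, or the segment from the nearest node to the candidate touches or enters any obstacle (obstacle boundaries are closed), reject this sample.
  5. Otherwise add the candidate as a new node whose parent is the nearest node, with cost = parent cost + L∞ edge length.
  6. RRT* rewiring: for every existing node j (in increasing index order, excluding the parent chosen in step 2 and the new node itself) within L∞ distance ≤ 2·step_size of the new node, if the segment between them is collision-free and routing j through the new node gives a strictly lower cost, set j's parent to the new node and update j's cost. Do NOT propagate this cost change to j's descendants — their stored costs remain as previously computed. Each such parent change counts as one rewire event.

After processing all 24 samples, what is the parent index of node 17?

Parent of node 17: 18

1. q=(9,5) nearest=0 d=9 new=(3,3) → add node 1 parent=0 cost=3
2. q=(6,9) nearest=1 d=6 new=(6,6) → blocked by [5,7]×[5,7], reject
3. q=(9,6) nearest=1 d=6 new=(6,6) → blocked by [5,7]×[5,7], reject
4. q=(9,5) nearest=1 d=6 new=(6,5) → blocked by [5,7]×[5,7], reject
5. q=(7,4) nearest=1 d=4 new=(6,4) → add node 2 parent=1 cost=6
6. q=(7,3) nearest=2 d=1 new=(7,3) → add node 3 parent=2 cost=7
7. q=(2,7) nearest=1 d=4 new=(2,6) → add node 4 parent=1 cost=6
8. q=(3,1) nearest=1 d=2 new=(3,1) → add node 5 parent=1 cost=5
9. q=(8,11) nearest=4 d=6 new=(5,9) → add node 6 parent=4 cost=9
10. q=(5,1) nearest=1 d=2 new=(5,1) → add node 7 parent=1 cost=5
11. q=(7,11) nearest=6 d=2 new=(7,11) → add node 8 parent=6 cost=11
12. q=(9,9) nearest=8 d=2 new=(9,9) → add node 9 parent=8 cost=13
13. q=(4,8) nearest=6 d=1 new=(4,8) → add node 10 parent=6 cost=10
14. q=(7,7) nearest=6 d=2 new=(7,7) → blocked by [5,7]×[5,7], reject
15. q=(4,7) nearest=10 d=1 new=(4,7) → add node 11 parent=10 cost=11
16. q=(10,6) nearest=3 d=3 new=(10,6) → blocked by [8,11]×[3,5], reject
17. q=(1,8) nearest=4 d=2 new=(1,8) → add node 12 parent=4 cost=8
18. q=(4,8) nearest=10 d=0 → coincident, reject
19. q=(0,9) nearest=12 d=1 new=(0,9) → add node 13 parent=12 cost=9
20. q=(10,0) nearest=3 d=3 new=(10,0) → add node 14 parent=3 cost=10
21. q=(8,8) nearest=9 d=1 new=(8,8) → add node 15 parent=9 cost=14
22. q=(6,11) nearest=8 d=1 new=(6,11) → add node 16 parent=8 cost=12
23. q=(4,6) nearest=11 d=1 new=(4,6) → add node 17 parent=11 cost=12
24. q=(1,0) nearest=0 d=1 new=(1,0) → add node 18 parent=0 cost=1; rewire 5→18 (3<5); rewire 17→18 (7<12)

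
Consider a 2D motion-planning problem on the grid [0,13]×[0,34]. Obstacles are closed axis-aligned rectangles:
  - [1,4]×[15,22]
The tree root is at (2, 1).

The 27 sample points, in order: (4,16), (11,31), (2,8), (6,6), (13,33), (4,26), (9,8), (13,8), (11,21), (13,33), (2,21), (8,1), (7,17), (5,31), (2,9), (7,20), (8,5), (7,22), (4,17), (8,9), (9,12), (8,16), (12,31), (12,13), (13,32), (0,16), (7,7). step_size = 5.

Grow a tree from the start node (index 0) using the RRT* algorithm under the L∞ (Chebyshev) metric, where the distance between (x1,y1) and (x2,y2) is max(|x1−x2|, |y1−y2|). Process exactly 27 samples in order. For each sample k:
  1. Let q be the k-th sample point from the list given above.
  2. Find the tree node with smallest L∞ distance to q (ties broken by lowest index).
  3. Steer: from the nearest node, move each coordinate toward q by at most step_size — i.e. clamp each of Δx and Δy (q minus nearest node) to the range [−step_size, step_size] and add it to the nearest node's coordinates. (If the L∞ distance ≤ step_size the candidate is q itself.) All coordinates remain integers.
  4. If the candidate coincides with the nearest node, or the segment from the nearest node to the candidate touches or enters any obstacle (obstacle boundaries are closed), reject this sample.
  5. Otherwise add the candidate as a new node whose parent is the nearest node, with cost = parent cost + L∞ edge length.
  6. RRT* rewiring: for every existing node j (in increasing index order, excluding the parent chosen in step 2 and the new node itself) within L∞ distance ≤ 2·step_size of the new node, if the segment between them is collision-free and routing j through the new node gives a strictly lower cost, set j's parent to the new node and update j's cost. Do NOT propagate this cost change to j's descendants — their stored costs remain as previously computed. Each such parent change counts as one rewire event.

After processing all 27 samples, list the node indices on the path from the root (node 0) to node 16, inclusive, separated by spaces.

1. q=(4,16) nearest=0 d=15 new=(4,6) → add node 1 parent=0 cost=5
2. q=(11,31) nearest=1 d=25 new=(9,11) → add node 2 parent=1 cost=10
3. q=(2,8) nearest=1 d=2 new=(2,8) → add node 3 parent=1 cost=7
4. q=(6,6) nearest=1 d=2 new=(6,6) → add node 4 parent=1 cost=7
5. q=(13,33) nearest=2 d=22 new=(13,16) → add node 5 parent=2 cost=15
6. q=(4,26) nearest=5 d=10 new=(8,21) → add node 6 parent=5 cost=20
7. q=(9,8) nearest=2 d=3 new=(9,8) → add node 7 parent=2 cost=13
8. q=(13,8) nearest=2 d=4 new=(13,8) → add node 8 parent=2 cost=14
9. q=(11,21) nearest=6 d=3 new=(11,21) → add node 9 parent=6 cost=23
10. q=(13,33) nearest=6 d=12 new=(13,26) → add node 10 parent=6 cost=25
11. q=(2,21) nearest=6 d=6 new=(3,21) → blocked by [1,4]×[15,22], reject
12. q=(8,1) nearest=1 d=5 new=(8,1) → add node 11 parent=1 cost=10
13. q=(7,17) nearest=6 d=4 new=(7,17) → add node 12 parent=6 cost=24
14. q=(5,31) nearest=10 d=8 new=(8,31) → add node 13 parent=10 cost=30
15. q=(2,9) nearest=3 d=1 new=(2,9) → add node 14 parent=3 cost=8; rewire 12→14 (16<24)
16. q=(7,20) nearest=6 d=1 new=(7,20) → add node 15 parent=6 cost=21
17. q=(8,5) nearest=4 d=2 new=(8,5) → add node 16 parent=4 cost=9; rewire 7→16 (12<13)
18. q=(7,22) nearest=6 d=1 new=(7,22) → add node 17 parent=6 cost=21
19. q=(4,17) nearest=12 d=3 new=(4,17) → blocked by [1,4]×[15,22], reject
20. q=(8,9) nearest=7 d=1 new=(8,9) → add node 18 parent=7 cost=13
21. q=(9,12) nearest=2 d=1 new=(9,12) → add node 19 parent=2 cost=11; rewire 9→19 (20<23); rewire 15→19 (19<21)
22. q=(8,16) nearest=12 d=1 new=(8,16) → add node 20 parent=12 cost=17
23. q=(12,31) nearest=13 d=4 new=(12,31) → add node 21 parent=13 cost=34
24. q=(12,13) nearest=2 d=3 new=(12,13) → add node 22 parent=2 cost=13
25. q=(13,32) nearest=21 d=1 new=(13,32) → add node 23 parent=21 cost=35
26. q=(0,16) nearest=12 d=7 new=(2,16) → blocked by [1,4]×[15,22], reject
27. q=(7,7) nearest=4 d=1 new=(7,7) → add node 24 parent=4 cost=8; rewire 7→24 (10<12); rewire 18→24 (10<13)

Path: 0 1 4 16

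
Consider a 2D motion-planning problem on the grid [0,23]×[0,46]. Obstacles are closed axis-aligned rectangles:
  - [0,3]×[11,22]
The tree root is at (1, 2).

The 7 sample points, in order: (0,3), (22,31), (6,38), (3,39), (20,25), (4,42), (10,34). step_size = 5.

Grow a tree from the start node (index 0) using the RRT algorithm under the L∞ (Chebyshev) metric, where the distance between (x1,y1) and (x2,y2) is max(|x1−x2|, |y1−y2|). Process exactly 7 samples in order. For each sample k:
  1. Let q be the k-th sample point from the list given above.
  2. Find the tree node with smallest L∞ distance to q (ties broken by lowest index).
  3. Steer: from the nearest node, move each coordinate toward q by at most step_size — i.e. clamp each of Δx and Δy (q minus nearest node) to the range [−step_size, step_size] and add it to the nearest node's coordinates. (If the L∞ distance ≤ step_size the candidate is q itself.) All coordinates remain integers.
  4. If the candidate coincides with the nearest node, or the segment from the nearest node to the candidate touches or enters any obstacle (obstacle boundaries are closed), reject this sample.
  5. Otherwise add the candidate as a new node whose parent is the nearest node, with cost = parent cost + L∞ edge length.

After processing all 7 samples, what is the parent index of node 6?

Parent of node 6: 5

1. q=(0,3) nearest=0 d=1 new=(0,3) → add node 1 parent=0 cost=1
2. q=(22,31) nearest=1 d=28 new=(5,8) → add node 2 parent=1 cost=6
3. q=(6,38) nearest=2 d=30 new=(6,13) → add node 3 parent=2 cost=11
4. q=(3,39) nearest=3 d=26 new=(3,18) → blocked by [0,3]×[11,22], reject
5. q=(20,25) nearest=3 d=14 new=(11,18) → add node 4 parent=3 cost=16
6. q=(4,42) nearest=4 d=24 new=(6,23) → add node 5 parent=4 cost=21
7. q=(10,34) nearest=5 d=11 new=(10,28) → add node 6 parent=5 cost=26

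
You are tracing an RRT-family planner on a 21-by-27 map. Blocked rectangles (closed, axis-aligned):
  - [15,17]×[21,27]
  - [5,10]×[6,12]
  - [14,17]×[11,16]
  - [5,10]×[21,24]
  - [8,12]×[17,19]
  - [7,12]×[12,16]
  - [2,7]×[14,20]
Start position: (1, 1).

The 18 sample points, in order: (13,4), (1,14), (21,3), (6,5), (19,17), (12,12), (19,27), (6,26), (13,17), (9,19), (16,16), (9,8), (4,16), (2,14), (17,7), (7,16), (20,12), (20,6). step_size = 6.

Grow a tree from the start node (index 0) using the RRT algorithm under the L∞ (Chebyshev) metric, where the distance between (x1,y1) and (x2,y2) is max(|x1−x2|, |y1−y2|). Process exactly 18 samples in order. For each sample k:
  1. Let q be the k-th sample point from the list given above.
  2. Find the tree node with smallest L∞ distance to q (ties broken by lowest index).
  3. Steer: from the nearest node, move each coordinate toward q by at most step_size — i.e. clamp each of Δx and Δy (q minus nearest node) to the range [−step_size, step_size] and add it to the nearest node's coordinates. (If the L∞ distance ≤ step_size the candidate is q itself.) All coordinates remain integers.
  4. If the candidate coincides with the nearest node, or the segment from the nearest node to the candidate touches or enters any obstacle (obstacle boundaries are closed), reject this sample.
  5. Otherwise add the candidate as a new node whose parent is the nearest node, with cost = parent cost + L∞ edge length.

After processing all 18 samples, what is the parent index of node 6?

Parent of node 6: 4

1. q=(13,4) nearest=0 d=12 new=(7,4) → add node 1 parent=0 cost=6
2. q=(1,14) nearest=1 d=10 new=(1,10) → blocked by [5,10]×[6,12], reject
3. q=(21,3) nearest=1 d=14 new=(13,3) → add node 2 parent=1 cost=12
4. q=(6,5) nearest=1 d=1 new=(6,5) → add node 3 parent=1 cost=7
5. q=(19,17) nearest=1 d=13 new=(13,10) → blocked by [5,10]×[6,12], reject
6. q=(12,12) nearest=3 d=7 new=(12,11) → blocked by [5,10]×[6,12], reject
7. q=(19,27) nearest=3 d=22 new=(12,11) → blocked by [5,10]×[6,12], reject
8. q=(6,26) nearest=3 d=21 new=(6,11) → blocked by [5,10]×[6,12], reject
9. q=(13,17) nearest=3 d=12 new=(12,11) → blocked by [5,10]×[6,12], reject
10. q=(9,19) nearest=3 d=14 new=(9,11) → blocked by [5,10]×[6,12], reject
11. q=(16,16) nearest=3 d=11 new=(12,11) → blocked by [5,10]×[6,12], reject
12. q=(9,8) nearest=3 d=3 new=(9,8) → blocked by [5,10]×[6,12], reject
13. q=(4,16) nearest=3 d=11 new=(4,11) → blocked by [5,10]×[6,12], reject
14. q=(2,14) nearest=3 d=9 new=(2,11) → blocked by [5,10]×[6,12], reject
15. q=(17,7) nearest=2 d=4 new=(17,7) → add node 4 parent=2 cost=16
16. q=(7,16) nearest=4 d=10 new=(11,13) → blocked by [7,12]×[12,16], reject
17. q=(20,12) nearest=4 d=5 new=(20,12) → add node 5 parent=4 cost=21
18. q=(20,6) nearest=4 d=3 new=(20,6) → add node 6 parent=4 cost=19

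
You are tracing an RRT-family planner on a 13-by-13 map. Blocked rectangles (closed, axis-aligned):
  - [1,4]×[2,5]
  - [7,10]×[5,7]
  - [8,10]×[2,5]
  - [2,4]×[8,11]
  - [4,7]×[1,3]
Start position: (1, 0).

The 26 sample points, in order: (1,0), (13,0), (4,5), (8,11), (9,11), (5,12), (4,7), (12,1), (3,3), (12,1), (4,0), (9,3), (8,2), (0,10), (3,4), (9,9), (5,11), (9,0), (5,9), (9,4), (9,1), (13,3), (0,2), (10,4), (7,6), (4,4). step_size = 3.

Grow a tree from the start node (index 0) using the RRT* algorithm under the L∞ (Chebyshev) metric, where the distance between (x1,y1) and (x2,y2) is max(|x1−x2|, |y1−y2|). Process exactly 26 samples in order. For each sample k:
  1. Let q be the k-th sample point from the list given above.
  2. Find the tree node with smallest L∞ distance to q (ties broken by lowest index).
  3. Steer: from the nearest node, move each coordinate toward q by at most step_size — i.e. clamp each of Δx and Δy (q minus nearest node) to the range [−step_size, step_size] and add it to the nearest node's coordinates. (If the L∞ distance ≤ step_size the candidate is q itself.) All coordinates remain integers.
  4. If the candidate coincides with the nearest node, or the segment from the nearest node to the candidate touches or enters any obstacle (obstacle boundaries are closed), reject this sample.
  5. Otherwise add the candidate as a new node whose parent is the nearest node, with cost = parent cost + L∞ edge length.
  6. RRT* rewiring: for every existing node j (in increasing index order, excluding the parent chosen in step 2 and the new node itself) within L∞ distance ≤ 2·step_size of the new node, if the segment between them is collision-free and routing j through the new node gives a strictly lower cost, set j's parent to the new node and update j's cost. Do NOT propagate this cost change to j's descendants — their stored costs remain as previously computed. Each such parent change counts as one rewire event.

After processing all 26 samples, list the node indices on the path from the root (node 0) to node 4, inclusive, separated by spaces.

1. q=(1,0) nearest=0 d=0 → coincident, reject
2. q=(13,0) nearest=0 d=12 new=(4,0) → add node 1 parent=0 cost=3
3. q=(4,5) nearest=0 d=5 new=(4,3) → blocked by [1,4]×[2,5], reject
4. q=(8,11) nearest=0 d=11 new=(4,3) → blocked by [1,4]×[2,5], reject
5. q=(9,11) nearest=0 d=11 new=(4,3) → blocked by [1,4]×[2,5], reject
6. q=(5,12) nearest=0 d=12 new=(4,3) → blocked by [1,4]×[2,5], reject
7. q=(4,7) nearest=0 d=7 new=(4,3) → blocked by [1,4]×[2,5], reject
8. q=(12,1) nearest=1 d=8 new=(7,1) → blocked by [4,7]×[1,3], reject
9. q=(3,3) nearest=0 d=3 new=(3,3) → blocked by [1,4]×[2,5], reject
10. q=(12,1) nearest=1 d=8 new=(7,1) → blocked by [4,7]×[1,3], reject
11. q=(4,0) nearest=1 d=0 → coincident, reject
12. q=(9,3) nearest=1 d=5 new=(7,3) → blocked by [4,7]×[1,3], reject
13. q=(8,2) nearest=1 d=4 new=(7,2) → blocked by [4,7]×[1,3], reject
14. q=(0,10) nearest=0 d=10 new=(0,3) → add node 2 parent=0 cost=3
15. q=(3,4) nearest=2 d=3 new=(3,4) → blocked by [1,4]×[2,5], reject
16. q=(9,9) nearest=0 d=9 new=(4,3) → blocked by [1,4]×[2,5], reject
17. q=(5,11) nearest=2 d=8 new=(3,6) → blocked by [1,4]×[2,5], reject
18. q=(9,0) nearest=1 d=5 new=(7,0) → add node 3 parent=1 cost=6
19. q=(5,9) nearest=2 d=6 new=(3,6) → blocked by [1,4]×[2,5], reject
20. q=(9,4) nearest=3 d=4 new=(9,3) → blocked by [8,10]×[2,5], reject
21. q=(9,1) nearest=3 d=2 new=(9,1) → add node 4 parent=3 cost=8
22. q=(13,3) nearest=4 d=4 new=(12,3) → add node 5 parent=4 cost=11
23. q=(0,2) nearest=2 d=1 new=(0,2) → add node 6 parent=2 cost=4
24. q=(10,4) nearest=5 d=2 new=(10,4) → blocked by [8,10]×[2,5], reject
25. q=(7,6) nearest=4 d=5 new=(7,4) → blocked by [8,10]×[2,5], reject
26. q=(4,4) nearest=0 d=4 new=(4,3) → blocked by [1,4]×[2,5], reject

Path: 0 1 3 4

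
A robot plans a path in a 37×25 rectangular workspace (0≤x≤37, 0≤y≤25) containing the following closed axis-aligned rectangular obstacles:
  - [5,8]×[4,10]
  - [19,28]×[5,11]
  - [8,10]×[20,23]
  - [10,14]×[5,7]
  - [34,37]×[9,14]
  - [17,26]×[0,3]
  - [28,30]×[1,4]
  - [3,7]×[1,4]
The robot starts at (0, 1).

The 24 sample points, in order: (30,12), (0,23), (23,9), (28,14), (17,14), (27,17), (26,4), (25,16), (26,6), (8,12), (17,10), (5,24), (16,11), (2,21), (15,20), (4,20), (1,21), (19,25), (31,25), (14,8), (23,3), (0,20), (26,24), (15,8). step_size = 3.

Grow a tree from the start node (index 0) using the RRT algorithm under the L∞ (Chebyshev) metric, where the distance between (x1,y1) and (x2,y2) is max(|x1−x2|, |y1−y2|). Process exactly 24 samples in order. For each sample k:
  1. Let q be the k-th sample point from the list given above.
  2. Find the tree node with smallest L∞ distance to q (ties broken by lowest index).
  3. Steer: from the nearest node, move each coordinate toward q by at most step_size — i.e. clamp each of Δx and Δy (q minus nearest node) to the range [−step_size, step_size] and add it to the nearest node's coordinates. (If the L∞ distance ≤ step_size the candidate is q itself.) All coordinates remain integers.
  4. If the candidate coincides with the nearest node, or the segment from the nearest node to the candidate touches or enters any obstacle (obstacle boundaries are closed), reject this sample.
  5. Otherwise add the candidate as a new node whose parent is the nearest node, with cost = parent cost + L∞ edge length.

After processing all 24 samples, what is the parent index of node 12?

Parent of node 12: 9

1. q=(30,12) nearest=0 d=30 new=(3,4) → blocked by [3,7]×[1,4], reject
2. q=(0,23) nearest=0 d=22 new=(0,4) → add node 1 parent=0 cost=3
3. q=(23,9) nearest=0 d=23 new=(3,4) → blocked by [3,7]×[1,4], reject
4. q=(28,14) nearest=0 d=28 new=(3,4) → blocked by [3,7]×[1,4], reject
5. q=(17,14) nearest=0 d=17 new=(3,4) → blocked by [3,7]×[1,4], reject
6. q=(27,17) nearest=0 d=27 new=(3,4) → blocked by [3,7]×[1,4], reject
7. q=(26,4) nearest=0 d=26 new=(3,4) → blocked by [3,7]×[1,4], reject
8. q=(25,16) nearest=0 d=25 new=(3,4) → blocked by [3,7]×[1,4], reject
9. q=(26,6) nearest=0 d=26 new=(3,4) → blocked by [3,7]×[1,4], reject
10. q=(8,12) nearest=1 d=8 new=(3,7) → add node 2 parent=1 cost=6
11. q=(17,10) nearest=2 d=14 new=(6,10) → blocked by [5,8]×[4,10], reject
12. q=(5,24) nearest=2 d=17 new=(5,10) → blocked by [5,8]×[4,10], reject
13. q=(16,11) nearest=2 d=13 new=(6,10) → blocked by [5,8]×[4,10], reject
14. q=(2,21) nearest=2 d=14 new=(2,10) → add node 3 parent=2 cost=9
15. q=(15,20) nearest=2 d=13 new=(6,10) → blocked by [5,8]×[4,10], reject
16. q=(4,20) nearest=3 d=10 new=(4,13) → add node 4 parent=3 cost=12
17. q=(1,21) nearest=4 d=8 new=(1,16) → add node 5 parent=4 cost=15
18. q=(19,25) nearest=4 d=15 new=(7,16) → add node 6 parent=4 cost=15
19. q=(31,25) nearest=6 d=24 new=(10,19) → add node 7 parent=6 cost=18
20. q=(14,8) nearest=6 d=8 new=(10,13) → add node 8 parent=6 cost=18
21. q=(23,3) nearest=8 d=13 new=(13,10) → add node 9 parent=8 cost=21
22. q=(0,20) nearest=5 d=4 new=(0,19) → add node 10 parent=5 cost=18
23. q=(26,24) nearest=9 d=14 new=(16,13) → add node 11 parent=9 cost=24
24. q=(15,8) nearest=9 d=2 new=(15,8) → add node 12 parent=9 cost=23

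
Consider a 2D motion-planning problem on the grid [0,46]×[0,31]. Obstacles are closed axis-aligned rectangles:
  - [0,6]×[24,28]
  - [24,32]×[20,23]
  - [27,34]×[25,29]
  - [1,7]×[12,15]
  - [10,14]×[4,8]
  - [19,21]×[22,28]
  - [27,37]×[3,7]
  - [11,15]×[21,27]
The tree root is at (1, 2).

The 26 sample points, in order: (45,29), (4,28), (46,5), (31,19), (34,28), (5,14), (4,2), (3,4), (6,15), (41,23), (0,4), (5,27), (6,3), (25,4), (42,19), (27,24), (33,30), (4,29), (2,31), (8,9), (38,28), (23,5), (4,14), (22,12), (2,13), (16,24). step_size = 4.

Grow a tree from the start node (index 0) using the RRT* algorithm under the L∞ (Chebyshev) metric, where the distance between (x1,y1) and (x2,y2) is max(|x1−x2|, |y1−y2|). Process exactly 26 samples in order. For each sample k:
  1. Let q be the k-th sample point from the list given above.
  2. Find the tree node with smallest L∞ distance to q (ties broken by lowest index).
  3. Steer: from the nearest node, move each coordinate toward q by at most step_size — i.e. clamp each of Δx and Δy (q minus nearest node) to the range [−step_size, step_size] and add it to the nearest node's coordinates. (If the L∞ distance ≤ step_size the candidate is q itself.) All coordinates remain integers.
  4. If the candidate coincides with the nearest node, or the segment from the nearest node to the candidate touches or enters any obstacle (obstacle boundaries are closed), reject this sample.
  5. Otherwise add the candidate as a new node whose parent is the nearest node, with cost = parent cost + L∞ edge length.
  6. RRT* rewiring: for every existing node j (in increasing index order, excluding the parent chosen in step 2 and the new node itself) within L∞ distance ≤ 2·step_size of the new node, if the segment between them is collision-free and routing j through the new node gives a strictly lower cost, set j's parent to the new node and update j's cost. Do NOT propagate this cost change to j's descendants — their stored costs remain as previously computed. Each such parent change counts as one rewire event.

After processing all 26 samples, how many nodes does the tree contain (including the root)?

Node count: 9

1. q=(45,29) nearest=0 d=44 new=(5,6) → add node 1 parent=0 cost=4
2. q=(4,28) nearest=1 d=22 new=(4,10) → add node 2 parent=1 cost=8
3. q=(46,5) nearest=1 d=41 new=(9,5) → add node 3 parent=1 cost=8
4. q=(31,19) nearest=3 d=22 new=(13,9) → blocked by [10,14]×[4,8], reject
5. q=(34,28) nearest=3 d=25 new=(13,9) → blocked by [10,14]×[4,8], reject
6. q=(5,14) nearest=2 d=4 new=(5,14) → blocked by [1,7]×[12,15], reject
7. q=(4,2) nearest=0 d=3 new=(4,2) → add node 4 parent=0 cost=3
8. q=(3,4) nearest=0 d=2 new=(3,4) → add node 5 parent=0 cost=2
9. q=(6,15) nearest=2 d=5 new=(6,14) → blocked by [1,7]×[12,15], reject
10. q=(41,23) nearest=3 d=32 new=(13,9) → blocked by [10,14]×[4,8], reject
11. q=(0,4) nearest=0 d=2 new=(0,4) → add node 6 parent=0 cost=2
12. q=(5,27) nearest=2 d=17 new=(5,14) → blocked by [1,7]×[12,15], reject
13. q=(6,3) nearest=4 d=2 new=(6,3) → add node 7 parent=4 cost=5
14. q=(25,4) nearest=3 d=16 new=(13,4) → blocked by [10,14]×[4,8], reject
15. q=(42,19) nearest=3 d=33 new=(13,9) → blocked by [10,14]×[4,8], reject
16. q=(27,24) nearest=3 d=19 new=(13,9) → blocked by [10,14]×[4,8], reject
17. q=(33,30) nearest=3 d=25 new=(13,9) → blocked by [10,14]×[4,8], reject
18. q=(4,29) nearest=2 d=19 new=(4,14) → blocked by [1,7]×[12,15], reject
19. q=(2,31) nearest=2 d=21 new=(2,14) → blocked by [1,7]×[12,15], reject
20. q=(8,9) nearest=1 d=3 new=(8,9) → add node 8 parent=1 cost=7
21. q=(38,28) nearest=3 d=29 new=(13,9) → blocked by [10,14]×[4,8], reject
22. q=(23,5) nearest=3 d=14 new=(13,5) → blocked by [10,14]×[4,8], reject
23. q=(4,14) nearest=2 d=4 new=(4,14) → blocked by [1,7]×[12,15], reject
24. q=(22,12) nearest=3 d=13 new=(13,9) → blocked by [10,14]×[4,8], reject
25. q=(2,13) nearest=2 d=3 new=(2,13) → blocked by [1,7]×[12,15], reject
26. q=(16,24) nearest=2 d=14 new=(8,14) → blocked by [1,7]×[12,15], reject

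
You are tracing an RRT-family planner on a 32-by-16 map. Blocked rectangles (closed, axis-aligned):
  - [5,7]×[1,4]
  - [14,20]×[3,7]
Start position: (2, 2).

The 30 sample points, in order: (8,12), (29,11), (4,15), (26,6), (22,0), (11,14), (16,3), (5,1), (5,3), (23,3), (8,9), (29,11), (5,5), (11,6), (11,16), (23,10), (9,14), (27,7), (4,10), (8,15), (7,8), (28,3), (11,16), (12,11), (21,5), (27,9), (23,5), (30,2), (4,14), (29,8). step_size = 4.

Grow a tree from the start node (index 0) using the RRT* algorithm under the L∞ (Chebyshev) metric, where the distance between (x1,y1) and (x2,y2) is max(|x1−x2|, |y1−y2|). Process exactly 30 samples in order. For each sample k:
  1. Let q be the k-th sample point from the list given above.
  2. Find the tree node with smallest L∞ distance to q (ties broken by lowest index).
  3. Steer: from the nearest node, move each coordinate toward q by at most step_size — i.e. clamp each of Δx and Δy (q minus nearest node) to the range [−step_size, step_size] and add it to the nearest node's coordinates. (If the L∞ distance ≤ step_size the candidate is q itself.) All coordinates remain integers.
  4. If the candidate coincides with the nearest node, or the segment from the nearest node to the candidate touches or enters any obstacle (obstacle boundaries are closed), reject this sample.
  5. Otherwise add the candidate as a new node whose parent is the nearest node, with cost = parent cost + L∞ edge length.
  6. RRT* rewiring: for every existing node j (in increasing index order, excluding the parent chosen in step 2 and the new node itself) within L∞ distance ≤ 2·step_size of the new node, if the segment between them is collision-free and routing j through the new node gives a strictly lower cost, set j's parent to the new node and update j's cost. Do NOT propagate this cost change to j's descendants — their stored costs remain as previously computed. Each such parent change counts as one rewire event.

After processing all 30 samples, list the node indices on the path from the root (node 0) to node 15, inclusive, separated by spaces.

Path: 0 1 14 12 15

1. q=(8,12) nearest=0 d=10 new=(6,6) → add node 1 parent=0 cost=4
2. q=(29,11) nearest=1 d=23 new=(10,10) → add node 2 parent=1 cost=8
3. q=(4,15) nearest=2 d=6 new=(6,14) → add node 3 parent=2 cost=12
4. q=(26,6) nearest=2 d=16 new=(14,6) → blocked by [14,20]×[3,7], reject
5. q=(22,0) nearest=2 d=12 new=(14,6) → blocked by [14,20]×[3,7], reject
6. q=(11,14) nearest=2 d=4 new=(11,14) → add node 4 parent=2 cost=12
7. q=(16,3) nearest=2 d=7 new=(14,6) → blocked by [14,20]×[3,7], reject
8. q=(5,1) nearest=0 d=3 new=(5,1) → blocked by [5,7]×[1,4], reject
9. q=(5,3) nearest=0 d=3 new=(5,3) → blocked by [5,7]×[1,4], reject
10. q=(23,3) nearest=4 d=12 new=(15,10) → add node 5 parent=4 cost=16
11. q=(8,9) nearest=2 d=2 new=(8,9) → add node 6 parent=2 cost=10
12. q=(29,11) nearest=5 d=14 new=(19,11) → add node 7 parent=5 cost=20
13. q=(5,5) nearest=1 d=1 new=(5,5) → add node 8 parent=1 cost=5; rewire 6→8 (9<10)
14. q=(11,6) nearest=6 d=3 new=(11,6) → add node 9 parent=6 cost=12
15. q=(11,16) nearest=4 d=2 new=(11,16) → add node 10 parent=4 cost=14
16. q=(23,10) nearest=7 d=4 new=(23,10) → add node 11 parent=7 cost=24
17. q=(9,14) nearest=4 d=2 new=(9,14) → add node 12 parent=4 cost=14
18. q=(27,7) nearest=11 d=4 new=(27,7) → add node 13 parent=11 cost=28
19. q=(4,10) nearest=1 d=4 new=(4,10) → add node 14 parent=1 cost=8; rewire 12→14 (13<14)
20. q=(8,15) nearest=12 d=1 new=(8,15) → add node 15 parent=12 cost=14
21. q=(7,8) nearest=6 d=1 new=(7,8) → add node 16 parent=6 cost=10
22. q=(28,3) nearest=13 d=4 new=(28,3) → add node 17 parent=13 cost=32
23. q=(11,16) nearest=10 d=0 → coincident, reject
24. q=(12,11) nearest=2 d=2 new=(12,11) → add node 18 parent=2 cost=10; rewire 5→18 (13<16); rewire 7→18 (17<20)
25. q=(21,5) nearest=11 d=5 new=(21,6) → add node 19 parent=11 cost=28
26. q=(27,9) nearest=13 d=2 new=(27,9) → add node 20 parent=13 cost=30
27. q=(23,5) nearest=19 d=2 new=(23,5) → add node 21 parent=19 cost=30
28. q=(30,2) nearest=17 d=2 new=(30,2) → add node 22 parent=17 cost=34
29. q=(4,14) nearest=3 d=2 new=(4,14) → add node 23 parent=3 cost=14
30. q=(29,8) nearest=13 d=2 new=(29,8) → add node 24 parent=13 cost=30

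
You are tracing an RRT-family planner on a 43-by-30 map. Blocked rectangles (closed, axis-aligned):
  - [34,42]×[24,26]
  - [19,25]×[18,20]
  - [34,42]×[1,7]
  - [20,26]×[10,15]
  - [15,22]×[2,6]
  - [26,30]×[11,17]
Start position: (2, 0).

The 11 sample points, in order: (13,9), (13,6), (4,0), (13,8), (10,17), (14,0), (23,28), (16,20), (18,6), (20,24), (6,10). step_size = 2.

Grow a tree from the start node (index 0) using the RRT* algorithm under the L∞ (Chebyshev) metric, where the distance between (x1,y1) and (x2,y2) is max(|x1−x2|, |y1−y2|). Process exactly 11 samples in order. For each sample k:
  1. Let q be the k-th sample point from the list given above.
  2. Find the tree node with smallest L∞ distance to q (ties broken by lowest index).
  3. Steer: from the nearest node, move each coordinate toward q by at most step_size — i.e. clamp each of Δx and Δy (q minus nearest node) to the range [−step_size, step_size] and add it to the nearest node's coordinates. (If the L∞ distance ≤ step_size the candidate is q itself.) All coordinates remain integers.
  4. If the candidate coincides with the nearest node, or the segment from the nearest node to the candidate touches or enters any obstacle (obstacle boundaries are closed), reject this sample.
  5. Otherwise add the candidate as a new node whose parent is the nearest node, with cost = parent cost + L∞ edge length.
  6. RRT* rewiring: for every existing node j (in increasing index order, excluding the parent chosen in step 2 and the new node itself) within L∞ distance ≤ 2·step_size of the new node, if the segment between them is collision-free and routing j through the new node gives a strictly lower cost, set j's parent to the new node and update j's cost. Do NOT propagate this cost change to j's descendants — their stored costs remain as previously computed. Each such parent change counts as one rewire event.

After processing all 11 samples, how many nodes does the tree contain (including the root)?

Node count: 12

1. q=(13,9) nearest=0 d=11 new=(4,2) → add node 1 parent=0 cost=2
2. q=(13,6) nearest=1 d=9 new=(6,4) → add node 2 parent=1 cost=4
3. q=(4,0) nearest=0 d=2 new=(4,0) → add node 3 parent=0 cost=2
4. q=(13,8) nearest=2 d=7 new=(8,6) → add node 4 parent=2 cost=6
5. q=(10,17) nearest=4 d=11 new=(10,8) → add node 5 parent=4 cost=8
6. q=(14,0) nearest=4 d=6 new=(10,4) → add node 6 parent=4 cost=8
7. q=(23,28) nearest=5 d=20 new=(12,10) → add node 7 parent=5 cost=10
8. q=(16,20) nearest=7 d=10 new=(14,12) → add node 8 parent=7 cost=12
9. q=(18,6) nearest=7 d=6 new=(14,8) → add node 9 parent=7 cost=12
10. q=(20,24) nearest=8 d=12 new=(16,14) → add node 10 parent=8 cost=14
11. q=(6,10) nearest=4 d=4 new=(6,8) → add node 11 parent=4 cost=8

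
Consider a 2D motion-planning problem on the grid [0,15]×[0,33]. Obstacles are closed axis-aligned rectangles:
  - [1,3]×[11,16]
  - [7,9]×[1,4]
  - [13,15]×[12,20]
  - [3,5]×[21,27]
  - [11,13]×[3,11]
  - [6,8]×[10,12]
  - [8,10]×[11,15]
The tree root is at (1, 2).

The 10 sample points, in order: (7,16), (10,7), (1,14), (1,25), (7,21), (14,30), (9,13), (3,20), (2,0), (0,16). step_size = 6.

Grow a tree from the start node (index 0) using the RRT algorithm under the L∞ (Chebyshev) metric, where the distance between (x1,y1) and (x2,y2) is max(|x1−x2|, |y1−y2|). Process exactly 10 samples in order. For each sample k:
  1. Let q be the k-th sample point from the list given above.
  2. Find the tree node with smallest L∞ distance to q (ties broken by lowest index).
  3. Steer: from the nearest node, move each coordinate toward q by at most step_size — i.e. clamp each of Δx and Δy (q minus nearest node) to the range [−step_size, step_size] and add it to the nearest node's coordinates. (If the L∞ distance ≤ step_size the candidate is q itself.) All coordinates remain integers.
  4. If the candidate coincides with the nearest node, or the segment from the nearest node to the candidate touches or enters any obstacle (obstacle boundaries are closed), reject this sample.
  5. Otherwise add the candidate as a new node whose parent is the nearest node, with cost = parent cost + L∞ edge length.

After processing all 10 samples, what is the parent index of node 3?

Parent of node 3: 0

1. q=(7,16) nearest=0 d=14 new=(7,8) → add node 1 parent=0 cost=6
2. q=(10,7) nearest=1 d=3 new=(10,7) → add node 2 parent=1 cost=9
3. q=(1,14) nearest=1 d=6 new=(1,14) → blocked by [1,3]×[11,16], reject
4. q=(1,25) nearest=1 d=17 new=(1,14) → blocked by [1,3]×[11,16], reject
5. q=(7,21) nearest=1 d=13 new=(7,14) → blocked by [6,8]×[10,12], reject
6. q=(14,30) nearest=1 d=22 new=(13,14) → blocked by [13,15]×[12,20], reject
7. q=(9,13) nearest=1 d=5 new=(9,13) → blocked by [6,8]×[10,12], reject
8. q=(3,20) nearest=1 d=12 new=(3,14) → blocked by [1,3]×[11,16], reject
9. q=(2,0) nearest=0 d=2 new=(2,0) → add node 3 parent=0 cost=2
10. q=(0,16) nearest=1 d=8 new=(1,14) → blocked by [1,3]×[11,16], reject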